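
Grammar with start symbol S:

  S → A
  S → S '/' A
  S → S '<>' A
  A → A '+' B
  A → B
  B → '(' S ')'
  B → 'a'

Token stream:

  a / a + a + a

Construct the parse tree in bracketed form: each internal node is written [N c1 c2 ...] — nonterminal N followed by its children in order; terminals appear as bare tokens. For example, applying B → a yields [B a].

[S [S [A [B a]]] / [A [A [A [B a]] + [B a]] + [B a]]]

S
S / A
A / A
B / A
a / A
a / A + B
a / A + B + B
a / B + B + B
a / a + B + B
a / a + a + B
a / a + a + a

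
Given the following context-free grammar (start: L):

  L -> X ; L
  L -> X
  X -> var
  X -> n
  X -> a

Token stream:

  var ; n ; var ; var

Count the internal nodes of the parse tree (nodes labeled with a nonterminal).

8

[L [X var] ; [L [X n] ; [L [X var] ; [L [X var]]]]]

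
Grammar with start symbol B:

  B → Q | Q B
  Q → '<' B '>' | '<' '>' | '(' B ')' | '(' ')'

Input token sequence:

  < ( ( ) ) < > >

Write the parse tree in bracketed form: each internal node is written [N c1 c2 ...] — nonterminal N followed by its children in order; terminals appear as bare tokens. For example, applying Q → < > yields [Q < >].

B
Q
< B >
< Q B >
< ( B ) B >
< ( Q ) B >
< ( ( ) ) B >
< ( ( ) ) Q >
< ( ( ) ) < > >

[B [Q < [B [Q ( [B [Q ( )]] )] [B [Q < >]]] >]]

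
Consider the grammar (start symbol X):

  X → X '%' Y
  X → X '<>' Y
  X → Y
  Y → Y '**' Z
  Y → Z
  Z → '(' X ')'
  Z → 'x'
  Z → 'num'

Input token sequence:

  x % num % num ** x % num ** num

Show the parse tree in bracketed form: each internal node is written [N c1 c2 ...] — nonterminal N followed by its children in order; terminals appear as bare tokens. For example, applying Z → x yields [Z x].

X
X % Y
X % Y % Y
X % Y % Y % Y
Y % Y % Y % Y
Z % Y % Y % Y
x % Y % Y % Y
x % Z % Y % Y
x % num % Y % Y
x % num % Y ** Z % Y
x % num % Z ** Z % Y
x % num % num ** Z % Y
x % num % num ** x % Y
x % num % num ** x % Y ** Z
x % num % num ** x % Z ** Z
x % num % num ** x % num ** Z
x % num % num ** x % num ** num

[X [X [X [X [Y [Z x]]] % [Y [Z num]]] % [Y [Y [Z num]] ** [Z x]]] % [Y [Y [Z num]] ** [Z num]]]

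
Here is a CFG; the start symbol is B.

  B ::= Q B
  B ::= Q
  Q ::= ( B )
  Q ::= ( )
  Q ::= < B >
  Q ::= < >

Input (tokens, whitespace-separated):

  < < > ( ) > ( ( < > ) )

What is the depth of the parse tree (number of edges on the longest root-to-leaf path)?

[B [Q < [B [Q < >] [B [Q ( )]]] >] [B [Q ( [B [Q ( [B [Q < >]] )]] )]]]

7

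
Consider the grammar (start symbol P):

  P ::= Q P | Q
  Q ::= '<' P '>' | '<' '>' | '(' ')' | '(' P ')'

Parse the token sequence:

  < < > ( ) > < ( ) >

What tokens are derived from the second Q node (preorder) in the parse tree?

[P [Q < [P [Q < >] [P [Q ( )]]] >] [P [Q < [P [Q ( )]] >]]]

< >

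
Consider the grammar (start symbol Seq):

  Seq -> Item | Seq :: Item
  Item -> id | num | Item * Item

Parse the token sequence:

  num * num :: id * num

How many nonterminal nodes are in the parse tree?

[Seq [Seq [Item [Item num] * [Item num]]] :: [Item [Item id] * [Item num]]]

8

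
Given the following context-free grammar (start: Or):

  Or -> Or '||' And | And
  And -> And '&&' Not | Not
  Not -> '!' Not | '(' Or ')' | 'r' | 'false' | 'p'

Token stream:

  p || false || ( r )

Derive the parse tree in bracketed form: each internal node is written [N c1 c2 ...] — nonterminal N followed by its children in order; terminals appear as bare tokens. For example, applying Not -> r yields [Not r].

Or
Or || And
Or || And || And
And || And || And
Not || And || And
p || And || And
p || Not || And
p || false || And
p || false || Not
p || false || ( Or )
p || false || ( And )
p || false || ( Not )
p || false || ( r )

[Or [Or [Or [And [Not p]]] || [And [Not false]]] || [And [Not ( [Or [And [Not r]]] )]]]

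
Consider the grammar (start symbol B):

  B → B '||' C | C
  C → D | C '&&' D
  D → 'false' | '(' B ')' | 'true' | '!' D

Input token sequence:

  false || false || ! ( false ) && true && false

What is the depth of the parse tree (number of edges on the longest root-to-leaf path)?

9

[B [B [B [C [D false]]] || [C [D false]]] || [C [C [C [D ! [D ( [B [C [D false]]] )]]] && [D true]] && [D false]]]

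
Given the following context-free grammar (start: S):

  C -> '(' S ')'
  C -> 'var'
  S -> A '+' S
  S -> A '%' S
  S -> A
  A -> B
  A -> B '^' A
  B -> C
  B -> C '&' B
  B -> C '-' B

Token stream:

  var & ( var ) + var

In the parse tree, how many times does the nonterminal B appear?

[S [A [B [C var] & [B [C ( [S [A [B [C var]]]] )]]]] + [S [A [B [C var]]]]]

4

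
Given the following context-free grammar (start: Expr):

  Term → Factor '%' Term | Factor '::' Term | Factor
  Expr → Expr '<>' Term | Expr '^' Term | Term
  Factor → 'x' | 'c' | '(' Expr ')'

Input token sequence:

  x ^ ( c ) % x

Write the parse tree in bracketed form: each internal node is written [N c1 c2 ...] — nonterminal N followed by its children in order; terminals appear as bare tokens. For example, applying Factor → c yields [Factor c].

[Expr [Expr [Term [Factor x]]] ^ [Term [Factor ( [Expr [Term [Factor c]]] )] % [Term [Factor x]]]]

Expr
Expr ^ Term
Term ^ Term
Factor ^ Term
x ^ Term
x ^ Factor % Term
x ^ ( Expr ) % Term
x ^ ( Term ) % Term
x ^ ( Factor ) % Term
x ^ ( c ) % Term
x ^ ( c ) % Factor
x ^ ( c ) % x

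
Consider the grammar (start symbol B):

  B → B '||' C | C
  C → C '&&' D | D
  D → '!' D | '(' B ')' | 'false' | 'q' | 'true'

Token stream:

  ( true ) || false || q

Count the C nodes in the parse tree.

[B [B [B [C [D ( [B [C [D true]]] )]]] || [C [D false]]] || [C [D q]]]

4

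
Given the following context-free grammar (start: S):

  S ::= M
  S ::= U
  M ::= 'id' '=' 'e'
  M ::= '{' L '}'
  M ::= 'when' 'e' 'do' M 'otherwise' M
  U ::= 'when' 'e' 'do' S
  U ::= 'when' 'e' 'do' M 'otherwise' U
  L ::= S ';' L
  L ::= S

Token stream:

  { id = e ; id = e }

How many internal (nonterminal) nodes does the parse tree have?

8

[S [M { [L [S [M id = e]] ; [L [S [M id = e]]]] }]]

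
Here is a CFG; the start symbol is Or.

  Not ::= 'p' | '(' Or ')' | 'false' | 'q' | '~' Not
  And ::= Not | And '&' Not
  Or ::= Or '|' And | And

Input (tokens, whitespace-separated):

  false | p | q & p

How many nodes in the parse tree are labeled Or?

3

[Or [Or [Or [And [Not false]]] | [And [Not p]]] | [And [And [Not q]] & [Not p]]]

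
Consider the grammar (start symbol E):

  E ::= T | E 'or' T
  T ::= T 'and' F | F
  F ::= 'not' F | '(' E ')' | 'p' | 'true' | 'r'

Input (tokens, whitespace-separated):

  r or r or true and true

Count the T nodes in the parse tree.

[E [E [E [T [F r]]] or [T [F r]]] or [T [T [F true]] and [F true]]]

4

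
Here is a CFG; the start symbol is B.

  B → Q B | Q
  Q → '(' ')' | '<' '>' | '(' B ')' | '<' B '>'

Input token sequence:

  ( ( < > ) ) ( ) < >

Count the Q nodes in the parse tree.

5

[B [Q ( [B [Q ( [B [Q < >]] )]] )] [B [Q ( )] [B [Q < >]]]]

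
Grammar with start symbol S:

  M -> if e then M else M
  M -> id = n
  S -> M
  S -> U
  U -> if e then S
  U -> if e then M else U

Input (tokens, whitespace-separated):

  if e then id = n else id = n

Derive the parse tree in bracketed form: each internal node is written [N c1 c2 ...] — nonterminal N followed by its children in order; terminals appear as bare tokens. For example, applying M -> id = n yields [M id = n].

S
M
if e then M else M
if e then id = n else M
if e then id = n else id = n

[S [M if e then [M id = n] else [M id = n]]]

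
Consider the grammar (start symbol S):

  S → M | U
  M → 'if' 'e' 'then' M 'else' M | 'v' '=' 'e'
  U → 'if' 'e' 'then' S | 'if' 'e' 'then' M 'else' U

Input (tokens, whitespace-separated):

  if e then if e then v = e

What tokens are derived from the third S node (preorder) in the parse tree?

v = e

[S [U if e then [S [U if e then [S [M v = e]]]]]]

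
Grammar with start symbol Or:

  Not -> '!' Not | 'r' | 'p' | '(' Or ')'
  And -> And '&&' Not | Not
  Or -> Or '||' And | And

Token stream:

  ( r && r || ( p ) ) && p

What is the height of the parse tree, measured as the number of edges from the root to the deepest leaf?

[Or [And [And [Not ( [Or [Or [And [And [Not r]] && [Not r]]] || [And [Not ( [Or [And [Not p]]] )]]] )]] && [Not p]]]

10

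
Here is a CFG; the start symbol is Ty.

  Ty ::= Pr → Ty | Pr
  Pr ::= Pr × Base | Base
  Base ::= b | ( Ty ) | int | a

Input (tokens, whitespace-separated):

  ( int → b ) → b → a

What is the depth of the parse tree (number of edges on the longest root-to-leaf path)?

[Ty [Pr [Base ( [Ty [Pr [Base int]] → [Ty [Pr [Base b]]]] )]] → [Ty [Pr [Base b]] → [Ty [Pr [Base a]]]]]

7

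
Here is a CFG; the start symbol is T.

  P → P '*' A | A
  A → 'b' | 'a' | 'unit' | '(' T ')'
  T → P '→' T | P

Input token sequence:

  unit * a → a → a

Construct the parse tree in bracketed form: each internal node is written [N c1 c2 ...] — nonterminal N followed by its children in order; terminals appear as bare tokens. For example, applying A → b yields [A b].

T
P → T
P * A → T
A * A → T
unit * A → T
unit * a → T
unit * a → P → T
unit * a → A → T
unit * a → a → T
unit * a → a → P
unit * a → a → A
unit * a → a → a

[T [P [P [A unit]] * [A a]] → [T [P [A a]] → [T [P [A a]]]]]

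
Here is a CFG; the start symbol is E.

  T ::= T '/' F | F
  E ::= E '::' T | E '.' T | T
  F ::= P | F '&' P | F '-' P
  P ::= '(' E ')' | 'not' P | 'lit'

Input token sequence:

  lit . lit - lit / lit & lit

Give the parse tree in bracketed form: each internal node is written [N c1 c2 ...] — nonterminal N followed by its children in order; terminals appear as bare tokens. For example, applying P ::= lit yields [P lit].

E
E . T
T . T
F . T
P . T
lit . T
lit . T / F
lit . F / F
lit . F - P / F
lit . P - P / F
lit . lit - P / F
lit . lit - lit / F
lit . lit - lit / F & P
lit . lit - lit / P & P
lit . lit - lit / lit & P
lit . lit - lit / lit & lit

[E [E [T [F [P lit]]]] . [T [T [F [F [P lit]] - [P lit]]] / [F [F [P lit]] & [P lit]]]]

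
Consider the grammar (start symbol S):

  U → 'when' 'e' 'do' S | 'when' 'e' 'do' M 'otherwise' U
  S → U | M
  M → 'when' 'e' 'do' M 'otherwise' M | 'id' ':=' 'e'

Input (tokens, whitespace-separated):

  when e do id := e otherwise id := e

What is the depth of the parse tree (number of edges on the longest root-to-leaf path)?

[S [M when e do [M id := e] otherwise [M id := e]]]

3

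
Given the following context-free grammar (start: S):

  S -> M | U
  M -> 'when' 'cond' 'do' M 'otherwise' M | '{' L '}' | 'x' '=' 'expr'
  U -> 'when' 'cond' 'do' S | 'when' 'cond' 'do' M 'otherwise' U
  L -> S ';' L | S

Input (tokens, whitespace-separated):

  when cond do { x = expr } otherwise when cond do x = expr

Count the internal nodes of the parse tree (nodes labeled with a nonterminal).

9

[S [U when cond do [M { [L [S [M x = expr]]] }] otherwise [U when cond do [S [M x = expr]]]]]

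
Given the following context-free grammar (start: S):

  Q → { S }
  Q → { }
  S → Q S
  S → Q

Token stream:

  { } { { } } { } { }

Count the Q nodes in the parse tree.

[S [Q { }] [S [Q { [S [Q { }]] }] [S [Q { }] [S [Q { }]]]]]

5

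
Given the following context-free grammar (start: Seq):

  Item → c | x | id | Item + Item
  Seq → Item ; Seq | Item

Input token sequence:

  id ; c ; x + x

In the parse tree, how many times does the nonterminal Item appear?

[Seq [Item id] ; [Seq [Item c] ; [Seq [Item [Item x] + [Item x]]]]]

5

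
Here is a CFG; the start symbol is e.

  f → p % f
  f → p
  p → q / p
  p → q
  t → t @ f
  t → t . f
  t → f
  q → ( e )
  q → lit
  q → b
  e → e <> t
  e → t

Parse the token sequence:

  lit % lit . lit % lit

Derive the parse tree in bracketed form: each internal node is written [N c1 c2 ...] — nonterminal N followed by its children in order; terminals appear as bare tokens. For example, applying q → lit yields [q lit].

e
t
t . f
f . f
p % f . f
q % f . f
lit % f . f
lit % p . f
lit % q . f
lit % lit . f
lit % lit . p % f
lit % lit . q % f
lit % lit . lit % f
lit % lit . lit % p
lit % lit . lit % q
lit % lit . lit % lit

[e [t [t [f [p [q lit]] % [f [p [q lit]]]]] . [f [p [q lit]] % [f [p [q lit]]]]]]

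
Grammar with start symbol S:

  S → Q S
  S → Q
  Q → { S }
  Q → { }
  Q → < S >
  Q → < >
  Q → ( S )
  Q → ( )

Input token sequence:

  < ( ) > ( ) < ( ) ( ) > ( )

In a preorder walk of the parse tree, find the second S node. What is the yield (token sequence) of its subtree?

[S [Q < [S [Q ( )]] >] [S [Q ( )] [S [Q < [S [Q ( )] [S [Q ( )]]] >] [S [Q ( )]]]]]

( )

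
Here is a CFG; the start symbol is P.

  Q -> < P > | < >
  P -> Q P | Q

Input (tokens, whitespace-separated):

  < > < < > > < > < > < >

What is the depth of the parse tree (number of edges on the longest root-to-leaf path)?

6

[P [Q < >] [P [Q < [P [Q < >]] >] [P [Q < >] [P [Q < >] [P [Q < >]]]]]]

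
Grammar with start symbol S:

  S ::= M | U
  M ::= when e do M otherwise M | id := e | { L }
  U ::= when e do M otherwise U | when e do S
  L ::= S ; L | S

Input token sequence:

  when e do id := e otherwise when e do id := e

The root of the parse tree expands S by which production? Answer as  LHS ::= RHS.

S ::= U

[S [U when e do [M id := e] otherwise [U when e do [S [M id := e]]]]]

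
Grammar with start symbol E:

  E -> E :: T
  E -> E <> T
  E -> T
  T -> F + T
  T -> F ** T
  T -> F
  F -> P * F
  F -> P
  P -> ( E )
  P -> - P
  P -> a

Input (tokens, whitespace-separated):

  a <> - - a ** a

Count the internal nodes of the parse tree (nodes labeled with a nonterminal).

13

[E [E [T [F [P a]]]] <> [T [F [P - [P - [P a]]]] ** [T [F [P a]]]]]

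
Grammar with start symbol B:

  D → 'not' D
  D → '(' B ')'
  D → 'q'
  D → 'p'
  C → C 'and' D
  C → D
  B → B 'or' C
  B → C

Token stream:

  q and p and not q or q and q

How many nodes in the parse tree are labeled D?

[B [B [C [C [C [D q]] and [D p]] and [D not [D q]]]] or [C [C [D q]] and [D q]]]

6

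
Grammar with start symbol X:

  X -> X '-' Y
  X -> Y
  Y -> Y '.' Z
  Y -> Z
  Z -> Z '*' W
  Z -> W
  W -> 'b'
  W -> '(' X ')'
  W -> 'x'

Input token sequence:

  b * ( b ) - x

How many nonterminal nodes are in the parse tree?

[X [X [Y [Z [Z [W b]] * [W ( [X [Y [Z [W b]]]] )]]]] - [Y [Z [W x]]]]

14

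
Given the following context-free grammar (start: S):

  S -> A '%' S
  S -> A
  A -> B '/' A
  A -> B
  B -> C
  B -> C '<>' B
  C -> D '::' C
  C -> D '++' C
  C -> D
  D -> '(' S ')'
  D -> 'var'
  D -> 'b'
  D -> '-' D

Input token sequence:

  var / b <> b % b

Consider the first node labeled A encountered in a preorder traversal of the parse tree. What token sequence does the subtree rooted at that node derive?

var / b <> b

[S [A [B [C [D var]]] / [A [B [C [D b]] <> [B [C [D b]]]]]] % [S [A [B [C [D b]]]]]]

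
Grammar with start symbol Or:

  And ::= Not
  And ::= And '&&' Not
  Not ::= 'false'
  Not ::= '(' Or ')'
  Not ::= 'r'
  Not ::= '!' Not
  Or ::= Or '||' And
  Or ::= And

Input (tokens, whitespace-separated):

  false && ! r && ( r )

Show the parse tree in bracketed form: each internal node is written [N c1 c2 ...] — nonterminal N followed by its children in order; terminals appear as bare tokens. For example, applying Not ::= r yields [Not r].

[Or [And [And [And [Not false]] && [Not ! [Not r]]] && [Not ( [Or [And [Not r]]] )]]]

Or
And
And && Not
And && Not && Not
Not && Not && Not
false && Not && Not
false && ! Not && Not
false && ! r && Not
false && ! r && ( Or )
false && ! r && ( And )
false && ! r && ( Not )
false && ! r && ( r )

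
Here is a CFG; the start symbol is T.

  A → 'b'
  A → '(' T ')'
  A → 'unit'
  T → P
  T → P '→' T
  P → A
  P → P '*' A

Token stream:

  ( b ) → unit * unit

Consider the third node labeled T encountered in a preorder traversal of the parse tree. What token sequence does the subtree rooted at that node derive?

[T [P [A ( [T [P [A b]]] )]] → [T [P [P [A unit]] * [A unit]]]]

unit * unit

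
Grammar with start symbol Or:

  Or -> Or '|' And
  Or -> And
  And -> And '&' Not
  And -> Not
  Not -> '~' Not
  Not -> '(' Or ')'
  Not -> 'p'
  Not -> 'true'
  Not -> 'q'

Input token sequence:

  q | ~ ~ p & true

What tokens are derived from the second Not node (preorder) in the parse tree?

~ ~ p

[Or [Or [And [Not q]]] | [And [And [Not ~ [Not ~ [Not p]]]] & [Not true]]]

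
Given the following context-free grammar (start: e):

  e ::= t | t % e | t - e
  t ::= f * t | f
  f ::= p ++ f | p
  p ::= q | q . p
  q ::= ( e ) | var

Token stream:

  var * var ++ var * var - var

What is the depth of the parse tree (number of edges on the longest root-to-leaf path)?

[e [t [f [p [q var]]] * [t [f [p [q var]] ++ [f [p [q var]]]] * [t [f [p [q var]]]]]] - [e [t [f [p [q var]]]]]]

7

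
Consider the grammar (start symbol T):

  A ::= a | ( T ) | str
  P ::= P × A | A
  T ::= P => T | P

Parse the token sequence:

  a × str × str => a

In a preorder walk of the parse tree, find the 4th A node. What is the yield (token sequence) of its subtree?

[T [P [P [P [A a]] × [A str]] × [A str]] => [T [P [A a]]]]

a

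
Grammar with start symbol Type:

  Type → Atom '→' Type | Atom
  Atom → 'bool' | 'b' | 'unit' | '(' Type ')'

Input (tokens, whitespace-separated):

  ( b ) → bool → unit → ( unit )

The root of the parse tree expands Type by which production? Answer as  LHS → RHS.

Type → Atom '→' Type

[Type [Atom ( [Type [Atom b]] )] → [Type [Atom bool] → [Type [Atom unit] → [Type [Atom ( [Type [Atom unit]] )]]]]]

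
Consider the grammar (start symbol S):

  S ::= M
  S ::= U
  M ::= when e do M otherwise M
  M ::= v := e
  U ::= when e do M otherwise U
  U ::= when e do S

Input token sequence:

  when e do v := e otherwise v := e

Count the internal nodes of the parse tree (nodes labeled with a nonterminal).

4

[S [M when e do [M v := e] otherwise [M v := e]]]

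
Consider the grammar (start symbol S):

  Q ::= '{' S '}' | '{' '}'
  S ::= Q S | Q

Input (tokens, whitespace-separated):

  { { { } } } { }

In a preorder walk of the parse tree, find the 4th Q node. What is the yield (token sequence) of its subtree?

[S [Q { [S [Q { [S [Q { }]] }]] }] [S [Q { }]]]

{ }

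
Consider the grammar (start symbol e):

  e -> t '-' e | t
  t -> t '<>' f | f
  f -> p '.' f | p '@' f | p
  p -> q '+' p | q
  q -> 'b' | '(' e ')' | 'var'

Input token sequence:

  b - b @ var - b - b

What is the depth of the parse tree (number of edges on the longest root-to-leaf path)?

[e [t [f [p [q b]]]] - [e [t [f [p [q b]] @ [f [p [q var]]]]] - [e [t [f [p [q b]]]] - [e [t [f [p [q b]]]]]]]]

8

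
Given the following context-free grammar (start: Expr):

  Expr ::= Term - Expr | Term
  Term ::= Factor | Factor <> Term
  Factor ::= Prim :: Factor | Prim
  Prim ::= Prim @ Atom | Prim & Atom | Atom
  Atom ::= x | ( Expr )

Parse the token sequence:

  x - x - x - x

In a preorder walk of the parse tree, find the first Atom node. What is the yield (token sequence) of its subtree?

[Expr [Term [Factor [Prim [Atom x]]]] - [Expr [Term [Factor [Prim [Atom x]]]] - [Expr [Term [Factor [Prim [Atom x]]]] - [Expr [Term [Factor [Prim [Atom x]]]]]]]]

x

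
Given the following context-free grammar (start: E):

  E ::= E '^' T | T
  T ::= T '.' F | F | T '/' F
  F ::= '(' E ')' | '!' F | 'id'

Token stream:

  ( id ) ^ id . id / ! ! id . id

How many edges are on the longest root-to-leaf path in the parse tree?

[E [E [T [F ( [E [T [F id]]] )]]] ^ [T [T [T [T [F id]] . [F id]] / [F ! [F ! [F id]]]] . [F id]]]

7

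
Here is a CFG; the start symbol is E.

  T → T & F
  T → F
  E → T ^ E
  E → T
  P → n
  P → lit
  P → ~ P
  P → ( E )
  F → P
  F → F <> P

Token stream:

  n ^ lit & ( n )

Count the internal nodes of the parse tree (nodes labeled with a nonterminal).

[E [T [F [P n]]] ^ [E [T [T [F [P lit]]] & [F [P ( [E [T [F [P n]]]] )]]]]]

15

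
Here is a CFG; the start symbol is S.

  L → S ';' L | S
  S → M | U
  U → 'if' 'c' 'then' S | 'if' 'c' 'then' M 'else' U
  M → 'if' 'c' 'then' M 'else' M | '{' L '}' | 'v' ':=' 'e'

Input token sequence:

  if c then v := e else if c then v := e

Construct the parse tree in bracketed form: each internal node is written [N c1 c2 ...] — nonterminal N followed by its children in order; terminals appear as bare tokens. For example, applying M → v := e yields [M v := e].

[S [U if c then [M v := e] else [U if c then [S [M v := e]]]]]

S
U
if c then M else U
if c then v := e else U
if c then v := e else if c then S
if c then v := e else if c then M
if c then v := e else if c then v := e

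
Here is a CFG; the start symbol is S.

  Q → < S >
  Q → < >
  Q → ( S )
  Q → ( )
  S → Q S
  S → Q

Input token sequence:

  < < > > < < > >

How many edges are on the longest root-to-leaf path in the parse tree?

[S [Q < [S [Q < >]] >] [S [Q < [S [Q < >]] >]]]

5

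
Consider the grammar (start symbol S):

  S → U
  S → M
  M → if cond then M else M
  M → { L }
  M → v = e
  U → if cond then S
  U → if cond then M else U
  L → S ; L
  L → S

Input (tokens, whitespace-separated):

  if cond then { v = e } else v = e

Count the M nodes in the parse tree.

4

[S [M if cond then [M { [L [S [M v = e]]] }] else [M v = e]]]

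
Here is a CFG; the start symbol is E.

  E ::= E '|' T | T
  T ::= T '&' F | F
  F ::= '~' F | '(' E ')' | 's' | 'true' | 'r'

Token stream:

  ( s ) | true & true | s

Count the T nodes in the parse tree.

5

[E [E [E [T [F ( [E [T [F s]]] )]]] | [T [T [F true]] & [F true]]] | [T [F s]]]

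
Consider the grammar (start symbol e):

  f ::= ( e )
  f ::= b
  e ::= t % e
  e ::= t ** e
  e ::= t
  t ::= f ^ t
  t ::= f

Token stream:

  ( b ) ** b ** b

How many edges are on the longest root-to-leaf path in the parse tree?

[e [t [f ( [e [t [f b]]] )]] ** [e [t [f b]] ** [e [t [f b]]]]]

6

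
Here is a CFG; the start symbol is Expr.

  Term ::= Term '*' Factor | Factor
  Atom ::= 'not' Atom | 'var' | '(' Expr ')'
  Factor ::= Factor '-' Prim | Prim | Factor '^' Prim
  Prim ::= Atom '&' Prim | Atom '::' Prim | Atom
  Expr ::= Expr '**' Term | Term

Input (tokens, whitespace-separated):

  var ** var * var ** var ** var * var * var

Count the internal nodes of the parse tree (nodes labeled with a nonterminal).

32

[Expr [Expr [Expr [Expr [Term [Factor [Prim [Atom var]]]]] ** [Term [Term [Factor [Prim [Atom var]]]] * [Factor [Prim [Atom var]]]]] ** [Term [Factor [Prim [Atom var]]]]] ** [Term [Term [Term [Factor [Prim [Atom var]]]] * [Factor [Prim [Atom var]]]] * [Factor [Prim [Atom var]]]]]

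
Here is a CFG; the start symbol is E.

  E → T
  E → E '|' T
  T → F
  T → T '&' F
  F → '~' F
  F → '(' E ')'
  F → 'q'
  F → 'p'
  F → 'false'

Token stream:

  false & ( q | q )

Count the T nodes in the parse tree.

[E [T [T [F false]] & [F ( [E [E [T [F q]]] | [T [F q]]] )]]]

4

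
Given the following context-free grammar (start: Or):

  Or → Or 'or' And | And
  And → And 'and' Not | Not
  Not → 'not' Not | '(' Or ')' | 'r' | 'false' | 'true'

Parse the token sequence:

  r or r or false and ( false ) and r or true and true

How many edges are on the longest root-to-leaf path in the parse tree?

[Or [Or [Or [Or [And [Not r]]] or [And [Not r]]] or [And [And [And [Not false]] and [Not ( [Or [And [Not false]]] )]] and [Not r]]] or [And [And [Not true]] and [Not true]]]

8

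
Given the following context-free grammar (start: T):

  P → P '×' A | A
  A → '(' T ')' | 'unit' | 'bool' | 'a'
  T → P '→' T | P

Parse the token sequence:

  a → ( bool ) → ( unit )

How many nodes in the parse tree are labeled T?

[T [P [A a]] → [T [P [A ( [T [P [A bool]]] )]] → [T [P [A ( [T [P [A unit]]] )]]]]]

5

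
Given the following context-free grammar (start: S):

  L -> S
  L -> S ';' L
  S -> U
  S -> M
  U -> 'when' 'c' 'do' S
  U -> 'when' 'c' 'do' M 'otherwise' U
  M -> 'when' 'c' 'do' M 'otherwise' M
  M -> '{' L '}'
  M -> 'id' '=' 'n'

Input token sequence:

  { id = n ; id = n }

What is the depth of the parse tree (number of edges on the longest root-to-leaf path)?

[S [M { [L [S [M id = n]] ; [L [S [M id = n]]]] }]]

6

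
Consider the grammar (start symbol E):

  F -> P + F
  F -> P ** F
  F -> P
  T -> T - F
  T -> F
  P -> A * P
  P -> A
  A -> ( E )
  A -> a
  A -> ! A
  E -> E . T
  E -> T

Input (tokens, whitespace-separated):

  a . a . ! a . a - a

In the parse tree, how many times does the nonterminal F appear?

5

[E [E [E [E [T [F [P [A a]]]]] . [T [F [P [A a]]]]] . [T [F [P [A ! [A a]]]]]] . [T [T [F [P [A a]]]] - [F [P [A a]]]]]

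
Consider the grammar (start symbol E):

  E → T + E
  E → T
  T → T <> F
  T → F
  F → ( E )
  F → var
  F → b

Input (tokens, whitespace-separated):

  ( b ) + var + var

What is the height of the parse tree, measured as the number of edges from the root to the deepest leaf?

[E [T [F ( [E [T [F b]]] )]] + [E [T [F var]] + [E [T [F var]]]]]

6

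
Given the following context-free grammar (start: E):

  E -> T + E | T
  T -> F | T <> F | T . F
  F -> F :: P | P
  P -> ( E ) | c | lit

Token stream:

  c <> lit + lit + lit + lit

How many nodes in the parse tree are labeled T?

5

[E [T [T [F [P c]]] <> [F [P lit]]] + [E [T [F [P lit]]] + [E [T [F [P lit]]] + [E [T [F [P lit]]]]]]]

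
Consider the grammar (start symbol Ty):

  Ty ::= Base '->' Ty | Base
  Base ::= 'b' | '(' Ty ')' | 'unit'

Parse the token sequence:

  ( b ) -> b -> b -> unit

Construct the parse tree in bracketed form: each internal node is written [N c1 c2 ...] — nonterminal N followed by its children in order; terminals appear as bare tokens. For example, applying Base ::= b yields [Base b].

Ty
Base -> Ty
( Ty ) -> Ty
( Base ) -> Ty
( b ) -> Ty
( b ) -> Base -> Ty
( b ) -> b -> Ty
( b ) -> b -> Base -> Ty
( b ) -> b -> b -> Ty
( b ) -> b -> b -> Base
( b ) -> b -> b -> unit

[Ty [Base ( [Ty [Base b]] )] -> [Ty [Base b] -> [Ty [Base b] -> [Ty [Base unit]]]]]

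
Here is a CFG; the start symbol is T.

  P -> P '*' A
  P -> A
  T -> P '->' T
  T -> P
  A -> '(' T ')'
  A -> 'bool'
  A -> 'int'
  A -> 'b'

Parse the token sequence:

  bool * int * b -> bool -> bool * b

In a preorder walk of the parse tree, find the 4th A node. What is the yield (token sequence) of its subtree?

bool

[T [P [P [P [A bool]] * [A int]] * [A b]] -> [T [P [A bool]] -> [T [P [P [A bool]] * [A b]]]]]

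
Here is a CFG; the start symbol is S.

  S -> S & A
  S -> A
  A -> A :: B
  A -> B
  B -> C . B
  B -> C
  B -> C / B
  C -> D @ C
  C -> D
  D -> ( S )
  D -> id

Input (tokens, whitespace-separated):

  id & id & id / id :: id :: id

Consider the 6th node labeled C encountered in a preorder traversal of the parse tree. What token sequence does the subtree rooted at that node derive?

id

[S [S [S [A [B [C [D id]]]]] & [A [B [C [D id]]]]] & [A [A [A [B [C [D id]] / [B [C [D id]]]]] :: [B [C [D id]]]] :: [B [C [D id]]]]]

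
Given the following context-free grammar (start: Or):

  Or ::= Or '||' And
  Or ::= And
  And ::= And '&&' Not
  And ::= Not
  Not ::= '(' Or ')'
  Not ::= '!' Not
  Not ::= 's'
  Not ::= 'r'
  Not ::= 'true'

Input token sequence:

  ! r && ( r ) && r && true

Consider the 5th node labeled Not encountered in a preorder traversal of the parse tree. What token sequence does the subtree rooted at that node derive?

[Or [And [And [And [And [Not ! [Not r]]] && [Not ( [Or [And [Not r]]] )]] && [Not r]] && [Not true]]]

r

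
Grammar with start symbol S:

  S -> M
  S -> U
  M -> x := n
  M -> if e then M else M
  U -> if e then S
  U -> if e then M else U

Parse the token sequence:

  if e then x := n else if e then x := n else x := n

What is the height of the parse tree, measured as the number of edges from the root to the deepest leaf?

4

[S [M if e then [M x := n] else [M if e then [M x := n] else [M x := n]]]]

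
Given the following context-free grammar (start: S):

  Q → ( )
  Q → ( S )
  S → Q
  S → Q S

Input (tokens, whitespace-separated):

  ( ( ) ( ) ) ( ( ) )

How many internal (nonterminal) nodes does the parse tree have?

10

[S [Q ( [S [Q ( )] [S [Q ( )]]] )] [S [Q ( [S [Q ( )]] )]]]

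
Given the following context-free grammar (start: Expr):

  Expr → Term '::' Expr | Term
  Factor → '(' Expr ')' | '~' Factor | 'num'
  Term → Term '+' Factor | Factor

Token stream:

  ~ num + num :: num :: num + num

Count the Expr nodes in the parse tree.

3

[Expr [Term [Term [Factor ~ [Factor num]]] + [Factor num]] :: [Expr [Term [Factor num]] :: [Expr [Term [Term [Factor num]] + [Factor num]]]]]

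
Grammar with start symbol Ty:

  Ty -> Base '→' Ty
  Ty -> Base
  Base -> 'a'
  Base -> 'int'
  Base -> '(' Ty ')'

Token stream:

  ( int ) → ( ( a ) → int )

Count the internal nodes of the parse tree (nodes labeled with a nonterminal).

[Ty [Base ( [Ty [Base int]] )] → [Ty [Base ( [Ty [Base ( [Ty [Base a]] )] → [Ty [Base int]]] )]]]

12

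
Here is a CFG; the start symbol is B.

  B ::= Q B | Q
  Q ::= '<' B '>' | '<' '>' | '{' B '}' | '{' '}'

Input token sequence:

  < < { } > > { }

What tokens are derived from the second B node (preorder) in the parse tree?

[B [Q < [B [Q < [B [Q { }]] >]] >] [B [Q { }]]]

< { } >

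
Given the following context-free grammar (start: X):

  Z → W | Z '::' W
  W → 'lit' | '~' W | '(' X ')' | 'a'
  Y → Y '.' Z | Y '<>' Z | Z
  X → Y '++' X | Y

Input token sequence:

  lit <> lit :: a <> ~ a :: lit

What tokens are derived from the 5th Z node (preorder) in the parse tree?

[X [Y [Y [Y [Z [W lit]]] <> [Z [Z [W lit]] :: [W a]]] <> [Z [Z [W ~ [W a]]] :: [W lit]]]]

~ a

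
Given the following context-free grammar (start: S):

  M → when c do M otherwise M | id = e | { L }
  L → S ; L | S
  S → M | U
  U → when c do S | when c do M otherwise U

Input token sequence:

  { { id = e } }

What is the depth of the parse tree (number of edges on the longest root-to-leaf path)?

[S [M { [L [S [M { [L [S [M id = e]]] }]]] }]]

8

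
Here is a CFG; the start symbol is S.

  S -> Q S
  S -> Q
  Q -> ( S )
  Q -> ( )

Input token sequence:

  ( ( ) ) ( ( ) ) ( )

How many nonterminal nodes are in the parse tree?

10

[S [Q ( [S [Q ( )]] )] [S [Q ( [S [Q ( )]] )] [S [Q ( )]]]]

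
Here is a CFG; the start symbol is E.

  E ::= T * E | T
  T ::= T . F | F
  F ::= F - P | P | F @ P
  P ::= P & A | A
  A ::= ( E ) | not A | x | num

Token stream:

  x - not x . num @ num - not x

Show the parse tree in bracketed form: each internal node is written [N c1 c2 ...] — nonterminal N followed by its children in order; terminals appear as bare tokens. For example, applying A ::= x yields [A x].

E
T
T . F
F . F
F - P . F
P - P . F
A - P . F
x - P . F
x - A . F
x - not A . F
x - not x . F
x - not x . F - P
x - not x . F @ P - P
x - not x . P @ P - P
x - not x . A @ P - P
x - not x . num @ P - P
x - not x . num @ A - P
x - not x . num @ num - P
x - not x . num @ num - A
x - not x . num @ num - not A
x - not x . num @ num - not x

[E [T [T [F [F [P [A x]]] - [P [A not [A x]]]]] . [F [F [F [P [A num]]] @ [P [A num]]] - [P [A not [A x]]]]]]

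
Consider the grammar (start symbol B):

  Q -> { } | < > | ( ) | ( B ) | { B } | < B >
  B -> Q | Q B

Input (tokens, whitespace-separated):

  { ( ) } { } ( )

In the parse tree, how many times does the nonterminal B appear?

4

[B [Q { [B [Q ( )]] }] [B [Q { }] [B [Q ( )]]]]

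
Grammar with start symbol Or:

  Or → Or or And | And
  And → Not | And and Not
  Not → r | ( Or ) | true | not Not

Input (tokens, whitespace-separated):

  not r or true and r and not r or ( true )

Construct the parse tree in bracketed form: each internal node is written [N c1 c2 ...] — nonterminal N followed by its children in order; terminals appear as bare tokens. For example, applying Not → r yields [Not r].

Or
Or or And
Or or And or And
And or And or And
Not or And or And
not Not or And or And
not r or And or And
not r or And and Not or And
not r or And and Not and Not or And
not r or Not and Not and Not or And
not r or true and Not and Not or And
not r or true and r and Not or And
not r or true and r and not Not or And
not r or true and r and not r or And
not r or true and r and not r or Not
not r or true and r and not r or ( Or )
not r or true and r and not r or ( And )
not r or true and r and not r or ( Not )
not r or true and r and not r or ( true )

[Or [Or [Or [And [Not not [Not r]]]] or [And [And [And [Not true]] and [Not r]] and [Not not [Not r]]]] or [And [Not ( [Or [And [Not true]]] )]]]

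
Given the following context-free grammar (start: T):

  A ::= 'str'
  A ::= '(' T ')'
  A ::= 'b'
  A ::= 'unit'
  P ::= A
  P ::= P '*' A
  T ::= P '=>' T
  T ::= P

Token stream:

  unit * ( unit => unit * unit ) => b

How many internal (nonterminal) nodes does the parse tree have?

[T [P [P [A unit]] * [A ( [T [P [A unit]] => [T [P [P [A unit]] * [A unit]]]] )]] => [T [P [A b]]]]

16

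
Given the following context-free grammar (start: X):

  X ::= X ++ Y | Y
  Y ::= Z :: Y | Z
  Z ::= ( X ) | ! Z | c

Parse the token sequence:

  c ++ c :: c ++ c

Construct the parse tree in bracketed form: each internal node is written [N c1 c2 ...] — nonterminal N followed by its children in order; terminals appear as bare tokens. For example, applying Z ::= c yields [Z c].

X
X ++ Y
X ++ Y ++ Y
Y ++ Y ++ Y
Z ++ Y ++ Y
c ++ Y ++ Y
c ++ Z :: Y ++ Y
c ++ c :: Y ++ Y
c ++ c :: Z ++ Y
c ++ c :: c ++ Y
c ++ c :: c ++ Z
c ++ c :: c ++ c

[X [X [X [Y [Z c]]] ++ [Y [Z c] :: [Y [Z c]]]] ++ [Y [Z c]]]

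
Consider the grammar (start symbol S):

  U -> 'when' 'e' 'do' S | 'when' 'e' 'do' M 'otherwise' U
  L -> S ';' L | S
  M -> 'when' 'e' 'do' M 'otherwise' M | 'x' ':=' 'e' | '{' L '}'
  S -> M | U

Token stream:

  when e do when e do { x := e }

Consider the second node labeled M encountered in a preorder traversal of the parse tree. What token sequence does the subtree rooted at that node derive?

[S [U when e do [S [U when e do [S [M { [L [S [M x := e]]] }]]]]]]

x := e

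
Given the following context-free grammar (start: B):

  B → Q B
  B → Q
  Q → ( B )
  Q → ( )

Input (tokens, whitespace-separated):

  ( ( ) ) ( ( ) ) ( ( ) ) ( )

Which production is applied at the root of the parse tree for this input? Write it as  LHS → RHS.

B → Q B

[B [Q ( [B [Q ( )]] )] [B [Q ( [B [Q ( )]] )] [B [Q ( [B [Q ( )]] )] [B [Q ( )]]]]]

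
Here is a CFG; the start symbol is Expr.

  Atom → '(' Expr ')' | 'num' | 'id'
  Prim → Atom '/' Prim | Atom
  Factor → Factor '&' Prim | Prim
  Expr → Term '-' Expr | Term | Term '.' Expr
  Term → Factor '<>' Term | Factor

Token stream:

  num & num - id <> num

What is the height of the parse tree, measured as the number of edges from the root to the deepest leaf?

[Expr [Term [Factor [Factor [Prim [Atom num]]] & [Prim [Atom num]]]] - [Expr [Term [Factor [Prim [Atom id]]] <> [Term [Factor [Prim [Atom num]]]]]]]

7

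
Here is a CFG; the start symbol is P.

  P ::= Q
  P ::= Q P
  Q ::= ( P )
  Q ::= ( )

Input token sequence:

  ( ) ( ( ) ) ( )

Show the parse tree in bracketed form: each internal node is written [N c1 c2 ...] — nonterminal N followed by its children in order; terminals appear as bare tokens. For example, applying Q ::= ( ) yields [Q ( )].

P
Q P
( ) P
( ) Q P
( ) ( P ) P
( ) ( Q ) P
( ) ( ( ) ) P
( ) ( ( ) ) Q
( ) ( ( ) ) ( )

[P [Q ( )] [P [Q ( [P [Q ( )]] )] [P [Q ( )]]]]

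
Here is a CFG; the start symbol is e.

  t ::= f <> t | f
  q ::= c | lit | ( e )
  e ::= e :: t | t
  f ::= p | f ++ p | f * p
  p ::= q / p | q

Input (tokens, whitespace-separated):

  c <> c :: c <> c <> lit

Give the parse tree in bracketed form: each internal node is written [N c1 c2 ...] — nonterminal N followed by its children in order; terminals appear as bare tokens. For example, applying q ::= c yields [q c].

[e [e [t [f [p [q c]]] <> [t [f [p [q c]]]]]] :: [t [f [p [q c]]] <> [t [f [p [q c]]] <> [t [f [p [q lit]]]]]]]

e
e :: t
t :: t
f <> t :: t
p <> t :: t
q <> t :: t
c <> t :: t
c <> f :: t
c <> p :: t
c <> q :: t
c <> c :: t
c <> c :: f <> t
c <> c :: p <> t
c <> c :: q <> t
c <> c :: c <> t
c <> c :: c <> f <> t
c <> c :: c <> p <> t
c <> c :: c <> q <> t
c <> c :: c <> c <> t
c <> c :: c <> c <> f
c <> c :: c <> c <> p
c <> c :: c <> c <> q
c <> c :: c <> c <> lit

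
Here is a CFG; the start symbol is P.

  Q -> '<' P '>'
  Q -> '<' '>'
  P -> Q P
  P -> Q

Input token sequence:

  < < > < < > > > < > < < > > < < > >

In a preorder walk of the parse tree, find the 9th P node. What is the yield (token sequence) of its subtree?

< >

[P [Q < [P [Q < >] [P [Q < [P [Q < >]] >]]] >] [P [Q < >] [P [Q < [P [Q < >]] >] [P [Q < [P [Q < >]] >]]]]]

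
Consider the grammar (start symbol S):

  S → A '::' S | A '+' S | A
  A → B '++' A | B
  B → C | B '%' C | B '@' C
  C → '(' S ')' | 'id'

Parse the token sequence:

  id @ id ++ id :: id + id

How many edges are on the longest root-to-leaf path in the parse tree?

[S [A [B [B [C id]] @ [C id]] ++ [A [B [C id]]]] :: [S [A [B [C id]]] + [S [A [B [C id]]]]]]

6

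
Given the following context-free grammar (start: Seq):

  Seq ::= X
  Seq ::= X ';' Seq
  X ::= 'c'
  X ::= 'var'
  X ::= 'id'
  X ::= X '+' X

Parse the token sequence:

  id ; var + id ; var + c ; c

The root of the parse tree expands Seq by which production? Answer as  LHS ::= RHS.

[Seq [X id] ; [Seq [X [X var] + [X id]] ; [Seq [X [X var] + [X c]] ; [Seq [X c]]]]]

Seq ::= X ';' Seq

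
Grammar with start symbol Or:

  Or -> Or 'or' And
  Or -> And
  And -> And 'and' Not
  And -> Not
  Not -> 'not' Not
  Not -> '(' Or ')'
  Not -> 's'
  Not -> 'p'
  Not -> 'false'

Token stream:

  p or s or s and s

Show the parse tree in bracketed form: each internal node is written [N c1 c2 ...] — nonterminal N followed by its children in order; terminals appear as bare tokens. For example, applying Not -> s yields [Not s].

Or
Or or And
Or or And or And
And or And or And
Not or And or And
p or And or And
p or Not or And
p or s or And
p or s or And and Not
p or s or Not and Not
p or s or s and Not
p or s or s and s

[Or [Or [Or [And [Not p]]] or [And [Not s]]] or [And [And [Not s]] and [Not s]]]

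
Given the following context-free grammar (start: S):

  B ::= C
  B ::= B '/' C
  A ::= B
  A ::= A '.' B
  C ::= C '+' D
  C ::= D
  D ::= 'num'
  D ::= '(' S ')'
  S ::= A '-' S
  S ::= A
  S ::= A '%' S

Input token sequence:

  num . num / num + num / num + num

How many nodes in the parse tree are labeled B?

4

[S [A [A [B [C [D num]]]] . [B [B [B [C [D num]]] / [C [C [D num]] + [D num]]] / [C [C [D num]] + [D num]]]]]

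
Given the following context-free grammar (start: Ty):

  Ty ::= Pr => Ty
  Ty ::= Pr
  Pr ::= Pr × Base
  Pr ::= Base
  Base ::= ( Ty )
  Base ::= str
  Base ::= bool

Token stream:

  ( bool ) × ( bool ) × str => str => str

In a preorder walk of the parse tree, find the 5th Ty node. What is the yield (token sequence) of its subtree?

[Ty [Pr [Pr [Pr [Base ( [Ty [Pr [Base bool]]] )]] × [Base ( [Ty [Pr [Base bool]]] )]] × [Base str]] => [Ty [Pr [Base str]] => [Ty [Pr [Base str]]]]]

str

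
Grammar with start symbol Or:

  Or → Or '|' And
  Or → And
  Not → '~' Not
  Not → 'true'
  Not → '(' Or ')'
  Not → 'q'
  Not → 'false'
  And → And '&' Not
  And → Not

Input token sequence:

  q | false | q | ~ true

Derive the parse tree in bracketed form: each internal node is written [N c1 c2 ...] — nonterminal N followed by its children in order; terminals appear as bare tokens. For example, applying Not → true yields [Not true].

Or
Or | And
Or | And | And
Or | And | And | And
And | And | And | And
Not | And | And | And
q | And | And | And
q | Not | And | And
q | false | And | And
q | false | Not | And
q | false | q | And
q | false | q | Not
q | false | q | ~ Not
q | false | q | ~ true

[Or [Or [Or [Or [And [Not q]]] | [And [Not false]]] | [And [Not q]]] | [And [Not ~ [Not true]]]]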